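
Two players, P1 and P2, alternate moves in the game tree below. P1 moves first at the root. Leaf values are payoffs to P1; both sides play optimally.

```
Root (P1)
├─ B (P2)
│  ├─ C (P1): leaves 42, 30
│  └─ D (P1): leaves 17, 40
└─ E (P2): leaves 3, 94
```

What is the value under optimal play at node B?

C: max(42, 30) = 42
D: max(17, 40) = 40
B: min(42, 40) = 40

40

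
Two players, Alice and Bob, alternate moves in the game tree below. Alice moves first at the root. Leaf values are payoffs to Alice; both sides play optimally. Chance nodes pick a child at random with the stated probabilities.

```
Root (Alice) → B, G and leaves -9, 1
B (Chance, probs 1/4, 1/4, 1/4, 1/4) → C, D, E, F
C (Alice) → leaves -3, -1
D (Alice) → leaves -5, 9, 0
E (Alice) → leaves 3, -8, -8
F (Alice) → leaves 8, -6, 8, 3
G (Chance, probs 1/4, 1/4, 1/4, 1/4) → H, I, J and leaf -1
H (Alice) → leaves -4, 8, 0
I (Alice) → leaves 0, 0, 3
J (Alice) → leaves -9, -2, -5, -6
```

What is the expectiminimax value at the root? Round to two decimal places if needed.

4.75

C (Alice): max(-3, -1) = -1
D (Alice): max(-5, 9, 0) = 9
E (Alice): max(3, -8, -8) = 3
F (Alice): max(8, -6, 8, 3) = 8
B (Chance): 1/4·-1 + 1/4·9 + 1/4·3 + 1/4·8 = 4.75
H (Alice): max(-4, 8, 0) = 8
I (Alice): max(0, 0, 3) = 3
J (Alice): max(-9, -2, -5, -6) = -2
G (Chance): 1/4·8 + 1/4·3 + 1/4·-2 + 1/4·-1 = 2
Root (Alice): max(4.75, 2, -9, 1) = 4.75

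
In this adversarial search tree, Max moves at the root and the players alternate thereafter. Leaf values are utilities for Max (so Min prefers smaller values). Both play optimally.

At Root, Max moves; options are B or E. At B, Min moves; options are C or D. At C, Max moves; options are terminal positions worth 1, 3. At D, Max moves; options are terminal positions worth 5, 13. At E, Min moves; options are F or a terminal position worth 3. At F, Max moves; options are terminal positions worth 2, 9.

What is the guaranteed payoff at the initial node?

3

C (Max): max(1, 3) = 3
D (Max): max(5, 13) = 13
B (Min): min(3, 13) = 3
F (Max): max(2, 9) = 9
E (Min): min(9, 3) = 3
Root (Max): max(3, 3) = 3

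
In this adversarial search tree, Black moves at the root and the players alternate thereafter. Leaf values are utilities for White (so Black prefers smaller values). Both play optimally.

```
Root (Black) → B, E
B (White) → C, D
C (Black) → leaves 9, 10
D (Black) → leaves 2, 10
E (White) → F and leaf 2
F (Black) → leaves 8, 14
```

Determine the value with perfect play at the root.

C (Black): min(9, 10) = 9
D (Black): min(2, 10) = 2
B (White): max(9, 2) = 9
F (Black): min(8, 14) = 8
E (White): max(8, 2) = 8
Root (Black): min(9, 8) = 8

8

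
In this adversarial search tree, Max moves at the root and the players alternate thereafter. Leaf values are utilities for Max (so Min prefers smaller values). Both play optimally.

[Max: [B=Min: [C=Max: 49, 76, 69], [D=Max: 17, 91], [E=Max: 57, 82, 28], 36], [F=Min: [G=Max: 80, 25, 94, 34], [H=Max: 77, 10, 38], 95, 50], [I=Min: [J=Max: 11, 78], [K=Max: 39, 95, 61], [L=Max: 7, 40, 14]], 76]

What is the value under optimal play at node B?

36

C: max(49, 76, 69) = 76
D: max(17, 91) = 91
E: max(57, 82, 28) = 82
B: min(76, 91, 82, 36) = 36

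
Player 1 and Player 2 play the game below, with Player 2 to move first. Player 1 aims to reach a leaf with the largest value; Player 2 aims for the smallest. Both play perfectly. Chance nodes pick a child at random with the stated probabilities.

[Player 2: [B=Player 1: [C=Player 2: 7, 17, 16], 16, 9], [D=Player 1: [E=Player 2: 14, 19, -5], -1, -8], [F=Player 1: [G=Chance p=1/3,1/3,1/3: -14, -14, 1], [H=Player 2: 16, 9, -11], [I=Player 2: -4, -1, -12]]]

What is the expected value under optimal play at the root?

C (Player 2): min(7, 17, 16) = 7
B (Player 1): max(7, 16, 9) = 16
E (Player 2): min(14, 19, -5) = -5
D (Player 1): max(-5, -1, -8) = -1
G (Chance): 1/3·-14 + 1/3·-14 + 1/3·1 = -9
H (Player 2): min(16, 9, -11) = -11
I (Player 2): min(-4, -1, -12) = -12
F (Player 1): max(-9, -11, -12) = -9
Root (Player 2): min(16, -1, -9) = -9

-9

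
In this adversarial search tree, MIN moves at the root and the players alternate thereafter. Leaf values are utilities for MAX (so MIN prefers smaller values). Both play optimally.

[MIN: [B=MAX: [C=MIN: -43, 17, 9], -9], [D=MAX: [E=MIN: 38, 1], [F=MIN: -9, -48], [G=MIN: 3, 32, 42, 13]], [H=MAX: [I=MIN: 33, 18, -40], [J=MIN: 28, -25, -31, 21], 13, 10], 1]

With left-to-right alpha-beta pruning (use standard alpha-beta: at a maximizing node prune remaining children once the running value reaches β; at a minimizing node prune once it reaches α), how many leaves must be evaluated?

C [α=-∞,β=+∞]: v=-43
B [α=-∞,β=+∞]: v=-9
E [α=-∞,β=-9]: v=1
D [α=-∞,β=-9]: v=1 after child 1 ≥ β → β-cutoff, skip 2
I [α=-∞,β=-9]: v=-40
J [α=-40,β=-9]: v=-31
H [α=-∞,β=-9]: v=13 after child 3 ≥ β → β-cutoff, skip 1
Root [α=-∞,β=+∞]: v=-9
Leaves evaluated: 15 of 22.

15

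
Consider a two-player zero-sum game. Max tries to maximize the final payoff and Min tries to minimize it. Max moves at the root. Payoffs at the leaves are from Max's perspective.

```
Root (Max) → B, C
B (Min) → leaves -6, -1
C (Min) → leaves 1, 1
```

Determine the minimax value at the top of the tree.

1

B (Min): min(-6, -1) = -6
C (Min): min(1, 1) = 1
Root (Max): max(-6, 1) = 1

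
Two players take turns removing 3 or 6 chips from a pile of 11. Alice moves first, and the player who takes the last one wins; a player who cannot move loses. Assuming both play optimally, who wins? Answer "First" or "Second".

Second

W/L table (W = player to move can force a win):
i:   0  1  2  3  4  5  6  7  8  9 10 11
     L  L  L  W  W  W  W  W  W  L  L  L
Position 11 is L, so the second player wins.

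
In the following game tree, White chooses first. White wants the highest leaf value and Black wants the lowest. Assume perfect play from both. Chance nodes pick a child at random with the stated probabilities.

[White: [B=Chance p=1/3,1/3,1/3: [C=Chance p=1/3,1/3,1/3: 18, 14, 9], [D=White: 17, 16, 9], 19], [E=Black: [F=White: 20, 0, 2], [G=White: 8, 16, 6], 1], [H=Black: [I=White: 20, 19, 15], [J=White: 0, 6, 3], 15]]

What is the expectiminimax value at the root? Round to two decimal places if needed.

C (Chance): 1/3·18 + 1/3·14 + 1/3·9 = 13.67
D (White): max(17, 16, 9) = 17
B (Chance): 1/3·13.67 + 1/3·17 + 1/3·19 = 16.56
F (White): max(20, 0, 2) = 20
G (White): max(8, 16, 6) = 16
E (Black): min(20, 16, 1) = 1
I (White): max(20, 19, 15) = 20
J (White): max(0, 6, 3) = 6
H (Black): min(20, 6, 15) = 6
Root (White): max(16.56, 1, 6) = 16.56

16.56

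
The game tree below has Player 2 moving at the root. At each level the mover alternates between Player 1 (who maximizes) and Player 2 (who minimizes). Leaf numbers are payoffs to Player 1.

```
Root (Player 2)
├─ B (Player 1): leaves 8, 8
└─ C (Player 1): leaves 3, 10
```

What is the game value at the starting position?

B (Player 1): max(8, 8) = 8
C (Player 1): max(3, 10) = 10
Root (Player 2): min(8, 10) = 8

8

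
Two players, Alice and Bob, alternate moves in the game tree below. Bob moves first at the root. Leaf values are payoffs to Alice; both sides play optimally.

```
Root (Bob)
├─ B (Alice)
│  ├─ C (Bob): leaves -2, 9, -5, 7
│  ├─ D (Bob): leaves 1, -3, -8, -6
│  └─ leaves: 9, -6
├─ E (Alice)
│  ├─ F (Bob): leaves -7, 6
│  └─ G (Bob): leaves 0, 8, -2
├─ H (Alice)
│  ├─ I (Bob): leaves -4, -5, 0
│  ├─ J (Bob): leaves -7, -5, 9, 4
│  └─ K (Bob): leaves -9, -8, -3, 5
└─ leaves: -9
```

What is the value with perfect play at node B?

9

C: min(-2, 9, -5, 7) = -5
D: min(1, -3, -8, -6) = -8
B: max(-5, -8, 9, -6) = 9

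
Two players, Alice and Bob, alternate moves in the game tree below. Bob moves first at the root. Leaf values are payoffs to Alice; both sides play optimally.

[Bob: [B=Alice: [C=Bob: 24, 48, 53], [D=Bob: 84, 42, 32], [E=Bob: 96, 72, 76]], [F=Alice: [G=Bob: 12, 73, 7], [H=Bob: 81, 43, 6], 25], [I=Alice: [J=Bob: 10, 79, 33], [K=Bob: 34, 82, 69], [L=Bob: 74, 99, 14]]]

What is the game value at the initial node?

C (Bob): min(24, 48, 53) = 24
D (Bob): min(84, 42, 32) = 32
E (Bob): min(96, 72, 76) = 72
B (Alice): max(24, 32, 72) = 72
G (Bob): min(12, 73, 7) = 7
H (Bob): min(81, 43, 6) = 6
F (Alice): max(7, 6, 25) = 25
J (Bob): min(10, 79, 33) = 10
K (Bob): min(34, 82, 69) = 34
L (Bob): min(74, 99, 14) = 14
I (Alice): max(10, 34, 14) = 34
Root (Bob): min(72, 25, 34) = 25

25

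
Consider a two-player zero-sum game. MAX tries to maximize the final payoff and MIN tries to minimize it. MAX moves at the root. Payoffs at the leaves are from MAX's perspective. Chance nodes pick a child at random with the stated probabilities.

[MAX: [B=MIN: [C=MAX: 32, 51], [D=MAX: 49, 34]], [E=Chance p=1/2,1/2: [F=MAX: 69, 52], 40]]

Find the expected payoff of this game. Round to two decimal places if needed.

54.5

C (MAX): max(32, 51) = 51
D (MAX): max(49, 34) = 49
B (MIN): min(51, 49) = 49
F (MAX): max(69, 52) = 69
E (Chance): 1/2·69 + 1/2·40 = 54.5
Root (MAX): max(49, 54.5) = 54.5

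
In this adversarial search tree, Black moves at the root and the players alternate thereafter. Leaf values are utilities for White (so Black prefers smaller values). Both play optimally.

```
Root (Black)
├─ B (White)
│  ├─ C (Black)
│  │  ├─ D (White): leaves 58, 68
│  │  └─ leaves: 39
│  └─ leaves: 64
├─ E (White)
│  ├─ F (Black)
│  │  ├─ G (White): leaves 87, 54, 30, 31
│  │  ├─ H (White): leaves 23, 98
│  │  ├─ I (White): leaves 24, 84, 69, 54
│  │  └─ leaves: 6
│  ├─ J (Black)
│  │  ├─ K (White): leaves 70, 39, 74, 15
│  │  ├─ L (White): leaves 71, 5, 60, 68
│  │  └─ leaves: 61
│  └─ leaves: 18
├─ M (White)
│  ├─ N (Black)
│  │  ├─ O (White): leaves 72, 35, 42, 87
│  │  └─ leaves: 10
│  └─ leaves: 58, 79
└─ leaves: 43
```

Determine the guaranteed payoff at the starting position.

D (White): max(58, 68) = 68
C (Black): min(68, 39) = 39
B (White): max(39, 64) = 64
G (White): max(87, 54, 30, 31) = 87
H (White): max(23, 98) = 98
I (White): max(24, 84, 69, 54) = 84
F (Black): min(87, 98, 84, 6) = 6
K (White): max(70, 39, 74, 15) = 74
L (White): max(71, 5, 60, 68) = 71
J (Black): min(74, 71, 61) = 61
E (White): max(6, 61, 18) = 61
O (White): max(72, 35, 42, 87) = 87
N (Black): min(87, 10) = 10
M (White): max(10, 58, 79) = 79
Root (Black): min(64, 61, 79, 43) = 43

43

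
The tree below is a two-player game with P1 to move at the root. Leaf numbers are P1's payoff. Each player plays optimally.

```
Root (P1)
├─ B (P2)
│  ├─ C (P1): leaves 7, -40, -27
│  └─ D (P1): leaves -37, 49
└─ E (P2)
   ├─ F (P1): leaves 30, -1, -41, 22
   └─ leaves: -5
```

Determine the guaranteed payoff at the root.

C (P1): max(7, -40, -27) = 7
D (P1): max(-37, 49) = 49
B (P2): min(7, 49) = 7
F (P1): max(30, -1, -41, 22) = 30
E (P2): min(30, -5) = -5
Root (P1): max(7, -5) = 7

7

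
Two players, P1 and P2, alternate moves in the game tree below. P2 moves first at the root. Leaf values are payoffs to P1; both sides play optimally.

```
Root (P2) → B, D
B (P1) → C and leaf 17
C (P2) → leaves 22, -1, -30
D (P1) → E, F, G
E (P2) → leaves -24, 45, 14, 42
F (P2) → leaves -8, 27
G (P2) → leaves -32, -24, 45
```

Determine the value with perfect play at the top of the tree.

-8

C (P2): min(22, -1, -30) = -30
B (P1): max(-30, 17) = 17
E (P2): min(-24, 45, 14, 42) = -24
F (P2): min(-8, 27) = -8
G (P2): min(-32, -24, 45) = -32
D (P1): max(-24, -8, -32) = -8
Root (P2): min(17, -8) = -8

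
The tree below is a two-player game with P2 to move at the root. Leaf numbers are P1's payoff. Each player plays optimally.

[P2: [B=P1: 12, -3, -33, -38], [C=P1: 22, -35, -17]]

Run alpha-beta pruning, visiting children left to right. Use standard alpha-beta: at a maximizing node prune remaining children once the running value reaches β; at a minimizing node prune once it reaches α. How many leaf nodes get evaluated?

B [α=-∞,β=+∞]: v=12
C [α=-∞,β=12]: v=22 after child 1 ≥ β → β-cutoff, skip 2
Root [α=-∞,β=+∞]: v=12
Leaves evaluated: 5 of 7.

5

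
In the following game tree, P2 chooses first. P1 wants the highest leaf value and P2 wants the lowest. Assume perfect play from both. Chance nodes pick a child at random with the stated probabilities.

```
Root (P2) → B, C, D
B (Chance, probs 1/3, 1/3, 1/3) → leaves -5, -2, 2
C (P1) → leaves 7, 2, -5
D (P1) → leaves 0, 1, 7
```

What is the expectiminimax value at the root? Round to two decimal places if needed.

B (Chance): 1/3·-5 + 1/3·-2 + 1/3·2 = -1.67
C (P1): max(7, 2, -5) = 7
D (P1): max(0, 1, 7) = 7
Root (P2): min(-1.67, 7, 7) = -1.67

-1.67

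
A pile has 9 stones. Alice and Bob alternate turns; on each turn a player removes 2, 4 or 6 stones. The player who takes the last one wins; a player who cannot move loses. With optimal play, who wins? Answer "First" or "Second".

Second

i:   0  1  2  3  4  5  6  7  8  9
     L  L  W  W  W  W  W  W  L  L
Position 9 is L, so the second player wins.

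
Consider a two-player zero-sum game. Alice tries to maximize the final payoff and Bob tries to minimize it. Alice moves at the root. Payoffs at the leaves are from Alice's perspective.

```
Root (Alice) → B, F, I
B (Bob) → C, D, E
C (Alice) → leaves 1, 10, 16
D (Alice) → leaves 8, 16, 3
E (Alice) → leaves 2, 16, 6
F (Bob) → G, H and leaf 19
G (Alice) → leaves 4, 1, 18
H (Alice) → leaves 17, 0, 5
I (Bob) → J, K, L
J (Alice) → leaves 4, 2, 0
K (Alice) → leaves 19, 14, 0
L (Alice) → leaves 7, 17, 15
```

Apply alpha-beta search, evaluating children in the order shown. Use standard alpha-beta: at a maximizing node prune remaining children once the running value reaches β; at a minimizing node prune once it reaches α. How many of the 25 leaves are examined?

17

C [α=-∞,β=+∞]: v=16
D [α=-∞,β=16]: v=16 after child 2 ≥ β → β-cutoff, skip 1
E [α=-∞,β=16]: v=16 after child 2 ≥ β → β-cutoff, skip 1
B [α=-∞,β=+∞]: v=16
G [α=16,β=+∞]: v=18
H [α=16,β=18]: v=17
F [α=16,β=+∞]: v=17
J [α=17,β=+∞]: v=4
I [α=17,β=+∞]: v=4 after child 1 ≤ α → α-cutoff, skip 2
Root [α=-∞,β=+∞]: v=17
Leaves evaluated: 17 of 25.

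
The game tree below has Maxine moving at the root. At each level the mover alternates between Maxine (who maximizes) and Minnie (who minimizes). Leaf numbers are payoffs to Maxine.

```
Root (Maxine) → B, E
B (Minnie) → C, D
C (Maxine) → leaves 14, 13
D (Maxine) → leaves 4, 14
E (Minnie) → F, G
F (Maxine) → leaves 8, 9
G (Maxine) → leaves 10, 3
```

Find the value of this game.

C (Maxine): max(14, 13) = 14
D (Maxine): max(4, 14) = 14
B (Minnie): min(14, 14) = 14
F (Maxine): max(8, 9) = 9
G (Maxine): max(10, 3) = 10
E (Minnie): min(9, 10) = 9
Root (Maxine): max(14, 9) = 14

14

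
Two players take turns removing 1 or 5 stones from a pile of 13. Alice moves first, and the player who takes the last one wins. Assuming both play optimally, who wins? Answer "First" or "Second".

First

W/L table (W = player to move can force a win):
i:   0  1  2  3  4  5  6  7  8  9 10 11 12 13
     L  W  L  W  L  W  L  W  L  W  L  W  L  W
Position 13 is W, so the first player wins.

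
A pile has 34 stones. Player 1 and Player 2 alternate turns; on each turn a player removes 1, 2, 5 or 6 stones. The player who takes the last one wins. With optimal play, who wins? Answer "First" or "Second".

W/L table (W = player to move can force a win):
i:   0  1  2  3  4  5  6  7  8  9 10 11 12 13 14 15 16 17 18 19 20 21 22 23 24 25 26 27 28 29 30 31 32 33 34
     L  W  W  L  W  W  W  L  W  W  L  W  W  W  L  W  W  L  W  W  W  L  W  W  L  W  W  W  L  W  W  L  W  W  W
Position 34 is W, so the first player wins.

First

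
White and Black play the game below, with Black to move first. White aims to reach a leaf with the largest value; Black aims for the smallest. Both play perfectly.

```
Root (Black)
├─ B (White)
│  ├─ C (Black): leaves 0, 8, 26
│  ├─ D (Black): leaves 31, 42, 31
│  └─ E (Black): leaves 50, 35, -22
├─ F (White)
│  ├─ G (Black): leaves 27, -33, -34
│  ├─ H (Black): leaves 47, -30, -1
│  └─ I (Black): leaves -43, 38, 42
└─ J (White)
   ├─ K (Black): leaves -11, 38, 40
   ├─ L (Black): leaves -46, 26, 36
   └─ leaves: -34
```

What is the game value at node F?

-30

G: min(27, -33, -34) = -34
H: min(47, -30, -1) = -30
I: min(-43, 38, 42) = -43
F: max(-34, -30, -43) = -30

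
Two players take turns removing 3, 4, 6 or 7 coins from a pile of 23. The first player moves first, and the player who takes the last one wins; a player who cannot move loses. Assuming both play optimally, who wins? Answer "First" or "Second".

W/L table (W = player to move can force a win):
i:   0  1  2  3  4  5  6  7  8  9 10 11 12 13 14 15 16 17 18 19 20 21 22 23
     L  L  L  W  W  W  W  W  W  W  L  L  L  W  W  W  W  W  W  W  L  L  L  W
Position 23 is W, so the first player wins.

First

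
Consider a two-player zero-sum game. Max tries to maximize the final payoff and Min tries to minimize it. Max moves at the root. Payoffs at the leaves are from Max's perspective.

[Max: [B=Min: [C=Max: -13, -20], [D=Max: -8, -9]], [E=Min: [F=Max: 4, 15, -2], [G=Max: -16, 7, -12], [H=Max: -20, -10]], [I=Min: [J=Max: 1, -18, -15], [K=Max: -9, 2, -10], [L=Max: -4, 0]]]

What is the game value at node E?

-10

F: max(4, 15, -2) = 15
G: max(-16, 7, -12) = 7
H: max(-20, -10) = -10
E: min(15, 7, -10) = -10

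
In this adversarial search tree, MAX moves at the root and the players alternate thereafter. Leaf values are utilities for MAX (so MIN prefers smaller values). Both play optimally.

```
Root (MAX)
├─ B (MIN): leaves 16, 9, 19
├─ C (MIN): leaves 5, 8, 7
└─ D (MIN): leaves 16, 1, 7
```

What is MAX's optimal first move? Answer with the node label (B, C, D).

B (MIN): min(16, 9, 19) = 9
C (MIN): min(5, 8, 7) = 5
D (MIN): min(16, 1, 7) = 1
Root (MAX): max(9, 5, 1) = 9
MAX picks the child with the highest value: B (value 9).

B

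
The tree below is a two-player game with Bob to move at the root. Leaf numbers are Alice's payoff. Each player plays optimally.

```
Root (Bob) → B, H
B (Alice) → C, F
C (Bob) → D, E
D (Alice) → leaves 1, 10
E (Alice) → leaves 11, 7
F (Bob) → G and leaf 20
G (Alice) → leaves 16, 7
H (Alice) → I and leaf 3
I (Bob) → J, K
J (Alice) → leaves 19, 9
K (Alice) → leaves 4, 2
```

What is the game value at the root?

D (Alice): max(1, 10) = 10
E (Alice): max(11, 7) = 11
C (Bob): min(10, 11) = 10
G (Alice): max(16, 7) = 16
F (Bob): min(16, 20) = 16
B (Alice): max(10, 16) = 16
J (Alice): max(19, 9) = 19
K (Alice): max(4, 2) = 4
I (Bob): min(19, 4) = 4
H (Alice): max(4, 3) = 4
Root (Bob): min(16, 4) = 4

4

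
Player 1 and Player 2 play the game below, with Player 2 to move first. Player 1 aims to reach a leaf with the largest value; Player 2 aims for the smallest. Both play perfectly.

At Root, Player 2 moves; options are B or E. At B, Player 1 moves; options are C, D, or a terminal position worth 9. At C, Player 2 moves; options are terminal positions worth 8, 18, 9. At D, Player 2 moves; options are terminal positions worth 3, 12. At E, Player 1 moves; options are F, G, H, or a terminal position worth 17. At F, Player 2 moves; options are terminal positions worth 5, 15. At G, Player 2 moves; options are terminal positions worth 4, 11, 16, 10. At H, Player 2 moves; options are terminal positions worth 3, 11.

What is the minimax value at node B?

9

C: min(8, 18, 9) = 8
D: min(3, 12) = 3
B: max(8, 3, 9) = 9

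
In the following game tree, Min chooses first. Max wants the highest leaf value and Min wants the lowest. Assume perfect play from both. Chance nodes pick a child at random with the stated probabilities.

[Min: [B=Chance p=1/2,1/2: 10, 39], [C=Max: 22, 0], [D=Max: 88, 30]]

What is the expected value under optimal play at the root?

22

B (Chance): 1/2·10 + 1/2·39 = 24.5
C (Max): max(22, 0) = 22
D (Max): max(88, 30) = 88
Root (Min): min(24.5, 22, 88) = 22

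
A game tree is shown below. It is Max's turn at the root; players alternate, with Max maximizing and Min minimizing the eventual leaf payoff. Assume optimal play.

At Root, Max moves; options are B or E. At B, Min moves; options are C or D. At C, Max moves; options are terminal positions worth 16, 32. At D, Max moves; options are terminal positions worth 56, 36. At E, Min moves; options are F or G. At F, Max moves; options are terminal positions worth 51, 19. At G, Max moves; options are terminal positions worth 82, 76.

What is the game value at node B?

32

C: max(16, 32) = 32
D: max(56, 36) = 56
B: min(32, 56) = 32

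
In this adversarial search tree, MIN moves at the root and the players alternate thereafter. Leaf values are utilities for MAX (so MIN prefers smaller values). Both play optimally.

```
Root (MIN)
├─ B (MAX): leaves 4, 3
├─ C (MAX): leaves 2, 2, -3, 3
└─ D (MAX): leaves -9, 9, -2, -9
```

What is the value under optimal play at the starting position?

3

B (MAX): max(4, 3) = 4
C (MAX): max(2, 2, -3, 3) = 3
D (MAX): max(-9, 9, -2, -9) = 9
Root (MIN): min(4, 3, 9) = 3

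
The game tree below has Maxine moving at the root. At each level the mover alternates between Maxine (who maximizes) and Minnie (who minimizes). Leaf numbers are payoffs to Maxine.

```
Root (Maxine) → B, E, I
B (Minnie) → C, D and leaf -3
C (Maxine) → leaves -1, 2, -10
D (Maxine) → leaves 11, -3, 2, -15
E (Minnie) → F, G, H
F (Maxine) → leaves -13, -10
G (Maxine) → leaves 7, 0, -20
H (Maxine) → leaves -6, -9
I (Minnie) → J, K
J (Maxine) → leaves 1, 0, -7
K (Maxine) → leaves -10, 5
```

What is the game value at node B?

C: max(-1, 2, -10) = 2
D: max(11, -3, 2, -15) = 11
B: min(2, 11, -3) = -3

-3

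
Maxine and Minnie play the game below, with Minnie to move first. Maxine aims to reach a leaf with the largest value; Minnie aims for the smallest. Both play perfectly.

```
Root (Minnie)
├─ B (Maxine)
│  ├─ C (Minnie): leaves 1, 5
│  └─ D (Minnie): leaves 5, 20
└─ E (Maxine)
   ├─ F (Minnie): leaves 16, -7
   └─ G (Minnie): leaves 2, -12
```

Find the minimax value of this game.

-7

C (Minnie): min(1, 5) = 1
D (Minnie): min(5, 20) = 5
B (Maxine): max(1, 5) = 5
F (Minnie): min(16, -7) = -7
G (Minnie): min(2, -12) = -12
E (Maxine): max(-7, -12) = -7
Root (Minnie): min(5, -7) = -7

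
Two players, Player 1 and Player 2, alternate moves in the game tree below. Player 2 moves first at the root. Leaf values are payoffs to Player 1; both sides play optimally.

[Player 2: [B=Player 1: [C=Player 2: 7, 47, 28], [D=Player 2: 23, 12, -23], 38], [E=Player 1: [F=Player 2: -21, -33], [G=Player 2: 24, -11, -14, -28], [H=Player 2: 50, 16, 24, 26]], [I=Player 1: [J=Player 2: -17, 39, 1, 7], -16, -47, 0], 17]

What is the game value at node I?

J: min(-17, 39, 1, 7) = -17
I: max(-17, -16, -47, 0) = 0

0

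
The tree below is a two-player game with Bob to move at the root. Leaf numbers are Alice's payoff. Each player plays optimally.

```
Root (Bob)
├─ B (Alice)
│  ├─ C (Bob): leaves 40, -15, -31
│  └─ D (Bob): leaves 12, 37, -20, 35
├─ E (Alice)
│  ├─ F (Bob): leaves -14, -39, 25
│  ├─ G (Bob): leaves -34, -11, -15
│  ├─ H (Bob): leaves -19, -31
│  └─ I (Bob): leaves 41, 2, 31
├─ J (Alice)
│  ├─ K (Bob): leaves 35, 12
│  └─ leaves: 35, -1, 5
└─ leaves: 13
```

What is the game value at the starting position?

-20

C (Bob): min(40, -15, -31) = -31
D (Bob): min(12, 37, -20, 35) = -20
B (Alice): max(-31, -20) = -20
F (Bob): min(-14, -39, 25) = -39
G (Bob): min(-34, -11, -15) = -34
H (Bob): min(-19, -31) = -31
I (Bob): min(41, 2, 31) = 2
E (Alice): max(-39, -34, -31, 2) = 2
K (Bob): min(35, 12) = 12
J (Alice): max(12, 35, -1, 5) = 35
Root (Bob): min(-20, 2, 35, 13) = -20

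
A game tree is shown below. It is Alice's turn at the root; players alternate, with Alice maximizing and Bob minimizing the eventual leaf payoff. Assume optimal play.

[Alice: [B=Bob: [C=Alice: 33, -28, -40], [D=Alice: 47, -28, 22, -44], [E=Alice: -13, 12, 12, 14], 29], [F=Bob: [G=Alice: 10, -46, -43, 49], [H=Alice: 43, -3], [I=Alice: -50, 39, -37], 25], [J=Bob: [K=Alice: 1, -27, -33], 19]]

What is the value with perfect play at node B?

14

C: max(33, -28, -40) = 33
D: max(47, -28, 22, -44) = 47
E: max(-13, 12, 12, 14) = 14
B: min(33, 47, 14, 29) = 14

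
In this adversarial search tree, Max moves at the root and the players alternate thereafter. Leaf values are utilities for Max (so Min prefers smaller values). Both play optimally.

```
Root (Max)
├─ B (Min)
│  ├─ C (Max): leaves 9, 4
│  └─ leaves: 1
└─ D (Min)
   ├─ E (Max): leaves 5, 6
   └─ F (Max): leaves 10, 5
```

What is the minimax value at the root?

C (Max): max(9, 4) = 9
B (Min): min(9, 1) = 1
E (Max): max(5, 6) = 6
F (Max): max(10, 5) = 10
D (Min): min(6, 10) = 6
Root (Max): max(1, 6) = 6

6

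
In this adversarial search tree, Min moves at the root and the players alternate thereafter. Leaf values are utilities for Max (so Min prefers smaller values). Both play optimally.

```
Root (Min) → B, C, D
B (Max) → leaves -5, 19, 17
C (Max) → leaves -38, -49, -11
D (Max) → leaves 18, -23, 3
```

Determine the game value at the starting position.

-11

B (Max): max(-5, 19, 17) = 19
C (Max): max(-38, -49, -11) = -11
D (Max): max(18, -23, 3) = 18
Root (Min): min(19, -11, 18) = -11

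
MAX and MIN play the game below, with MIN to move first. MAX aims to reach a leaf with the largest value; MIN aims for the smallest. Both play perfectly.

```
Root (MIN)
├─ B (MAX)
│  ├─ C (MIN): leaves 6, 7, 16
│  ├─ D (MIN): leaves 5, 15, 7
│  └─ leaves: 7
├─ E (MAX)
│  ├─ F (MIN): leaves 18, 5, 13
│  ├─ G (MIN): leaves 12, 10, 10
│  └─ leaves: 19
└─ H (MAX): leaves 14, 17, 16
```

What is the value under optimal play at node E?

19

F: min(18, 5, 13) = 5
G: min(12, 10, 10) = 10
E: max(5, 10, 19) = 19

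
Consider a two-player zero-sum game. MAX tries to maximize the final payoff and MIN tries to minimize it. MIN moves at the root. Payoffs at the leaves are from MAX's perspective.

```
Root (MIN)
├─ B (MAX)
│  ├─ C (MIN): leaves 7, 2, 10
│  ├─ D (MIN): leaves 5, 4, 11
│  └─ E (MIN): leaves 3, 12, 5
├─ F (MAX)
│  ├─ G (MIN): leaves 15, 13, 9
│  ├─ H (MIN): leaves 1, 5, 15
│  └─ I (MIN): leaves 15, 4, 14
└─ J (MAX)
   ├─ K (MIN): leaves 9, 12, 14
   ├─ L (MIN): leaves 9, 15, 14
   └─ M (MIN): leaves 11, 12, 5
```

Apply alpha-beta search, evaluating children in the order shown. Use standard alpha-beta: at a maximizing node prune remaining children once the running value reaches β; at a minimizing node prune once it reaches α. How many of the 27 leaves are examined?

C [α=-∞,β=+∞]: v=2
D [α=2,β=+∞]: v=4
E [α=4,β=+∞]: v=3 after child 1 ≤ α → α-cutoff, skip 2
B [α=-∞,β=+∞]: v=4
G [α=-∞,β=4]: v=9
F [α=-∞,β=4]: v=9 after child 1 ≥ β → β-cutoff, skip 2
K [α=-∞,β=4]: v=9
J [α=-∞,β=4]: v=9 after child 1 ≥ β → β-cutoff, skip 2
Root [α=-∞,β=+∞]: v=4
Leaves evaluated: 13 of 27.

13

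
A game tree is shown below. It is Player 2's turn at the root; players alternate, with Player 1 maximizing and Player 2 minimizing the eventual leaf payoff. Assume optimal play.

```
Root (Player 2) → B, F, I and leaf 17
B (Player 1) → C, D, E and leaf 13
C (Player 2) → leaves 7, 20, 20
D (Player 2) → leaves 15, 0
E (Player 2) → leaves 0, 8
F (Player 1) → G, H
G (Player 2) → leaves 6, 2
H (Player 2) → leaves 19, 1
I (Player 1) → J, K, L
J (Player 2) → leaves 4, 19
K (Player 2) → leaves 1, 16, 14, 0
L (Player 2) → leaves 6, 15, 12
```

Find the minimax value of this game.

2

C (Player 2): min(7, 20, 20) = 7
D (Player 2): min(15, 0) = 0
E (Player 2): min(0, 8) = 0
B (Player 1): max(7, 0, 0, 13) = 13
G (Player 2): min(6, 2) = 2
H (Player 2): min(19, 1) = 1
F (Player 1): max(2, 1) = 2
J (Player 2): min(4, 19) = 4
K (Player 2): min(1, 16, 14, 0) = 0
L (Player 2): min(6, 15, 12) = 6
I (Player 1): max(4, 0, 6) = 6
Root (Player 2): min(13, 2, 6, 17) = 2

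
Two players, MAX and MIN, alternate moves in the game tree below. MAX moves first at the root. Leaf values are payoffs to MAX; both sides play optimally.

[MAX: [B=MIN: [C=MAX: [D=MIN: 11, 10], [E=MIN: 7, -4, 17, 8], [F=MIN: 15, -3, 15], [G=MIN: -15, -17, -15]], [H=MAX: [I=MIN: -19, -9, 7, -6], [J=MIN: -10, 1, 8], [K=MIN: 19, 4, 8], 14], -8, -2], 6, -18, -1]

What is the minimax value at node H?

14

I: min(-19, -9, 7, -6) = -19
J: min(-10, 1, 8) = -10
K: min(19, 4, 8) = 4
H: max(-19, -10, 4, 14) = 14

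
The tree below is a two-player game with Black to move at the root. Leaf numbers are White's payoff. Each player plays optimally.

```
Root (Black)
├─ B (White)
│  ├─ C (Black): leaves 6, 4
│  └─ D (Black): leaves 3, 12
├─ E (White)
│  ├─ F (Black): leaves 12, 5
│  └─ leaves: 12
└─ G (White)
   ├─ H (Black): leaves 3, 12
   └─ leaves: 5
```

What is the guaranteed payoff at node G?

5

H: min(3, 12) = 3
G: max(3, 5) = 5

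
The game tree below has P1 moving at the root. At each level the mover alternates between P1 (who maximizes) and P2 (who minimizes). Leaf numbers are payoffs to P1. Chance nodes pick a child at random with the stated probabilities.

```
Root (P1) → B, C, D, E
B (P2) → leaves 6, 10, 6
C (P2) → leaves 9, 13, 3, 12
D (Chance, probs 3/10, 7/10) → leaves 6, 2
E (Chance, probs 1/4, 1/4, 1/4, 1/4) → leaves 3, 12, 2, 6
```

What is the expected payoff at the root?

6

B (P2): min(6, 10, 6) = 6
C (P2): min(9, 13, 3, 12) = 3
D (Chance): 3/10·6 + 7/10·2 = 3.2
E (Chance): 1/4·3 + 1/4·12 + 1/4·2 + 1/4·6 = 5.75
Root (P1): max(6, 3, 3.2, 5.75) = 6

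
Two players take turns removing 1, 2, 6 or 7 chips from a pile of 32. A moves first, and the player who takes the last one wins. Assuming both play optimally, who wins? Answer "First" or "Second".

Positions where the player to move wins (W) vs loses (L):
i:   0  1  2  3  4  5  6  7  8  9 10 11 12 13 14 15 16 17 18 19 20 21 22 23 24 25 26 27 28 29 30 31 32
     L  W  W  L  W  W  W  W  L  W  W  L  W  W  W  W  L  W  W  L  W  W  W  W  L  W  W  L  W  W  W  W  L
Position 32 is L, so the second player wins.

Second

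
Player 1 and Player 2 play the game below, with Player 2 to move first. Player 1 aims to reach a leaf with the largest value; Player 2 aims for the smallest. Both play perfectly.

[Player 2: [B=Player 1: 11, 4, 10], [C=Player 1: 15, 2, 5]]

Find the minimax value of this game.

B (Player 1): max(11, 4, 10) = 11
C (Player 1): max(15, 2, 5) = 15
Root (Player 2): min(11, 15) = 11

11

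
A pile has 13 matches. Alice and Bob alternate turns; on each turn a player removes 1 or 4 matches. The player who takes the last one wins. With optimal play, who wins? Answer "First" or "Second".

First

i:   0  1  2  3  4  5  6  7  8  9 10 11 12 13
     L  W  L  W  W  L  W  L  W  W  L  W  L  W
Position 13 is W, so the first player wins.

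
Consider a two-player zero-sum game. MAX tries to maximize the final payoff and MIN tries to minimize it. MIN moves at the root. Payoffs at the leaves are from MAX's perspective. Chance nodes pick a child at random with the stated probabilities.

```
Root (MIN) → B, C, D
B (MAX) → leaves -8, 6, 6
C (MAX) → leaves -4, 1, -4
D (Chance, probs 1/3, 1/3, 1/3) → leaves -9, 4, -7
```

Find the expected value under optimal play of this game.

-4

B (MAX): max(-8, 6, 6) = 6
C (MAX): max(-4, 1, -4) = 1
D (Chance): 1/3·-9 + 1/3·4 + 1/3·-7 = -4
Root (MIN): min(6, 1, -4) = -4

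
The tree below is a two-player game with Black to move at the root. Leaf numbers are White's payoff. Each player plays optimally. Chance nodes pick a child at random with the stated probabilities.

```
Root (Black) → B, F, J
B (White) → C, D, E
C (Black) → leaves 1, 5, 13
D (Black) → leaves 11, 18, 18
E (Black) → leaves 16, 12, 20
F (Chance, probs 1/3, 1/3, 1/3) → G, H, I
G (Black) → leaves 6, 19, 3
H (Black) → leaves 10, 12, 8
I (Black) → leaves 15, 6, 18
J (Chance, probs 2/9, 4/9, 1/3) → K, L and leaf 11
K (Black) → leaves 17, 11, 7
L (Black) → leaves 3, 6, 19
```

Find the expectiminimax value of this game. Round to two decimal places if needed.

C (Black): min(1, 5, 13) = 1
D (Black): min(11, 18, 18) = 11
E (Black): min(16, 12, 20) = 12
B (White): max(1, 11, 12) = 12
G (Black): min(6, 19, 3) = 3
H (Black): min(10, 12, 8) = 8
I (Black): min(15, 6, 18) = 6
F (Chance): 1/3·3 + 1/3·8 + 1/3·6 = 5.67
K (Black): min(17, 11, 7) = 7
L (Black): min(3, 6, 19) = 3
J (Chance): 2/9·7 + 4/9·3 + 1/3·11 = 6.56
Root (Black): min(12, 5.67, 6.56) = 5.67

5.67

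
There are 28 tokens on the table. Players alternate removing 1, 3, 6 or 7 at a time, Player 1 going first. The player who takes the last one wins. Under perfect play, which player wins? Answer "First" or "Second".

Second

i:   0  1  2  3  4  5  6  7  8  9 10 11 12 13 14 15 16 17 18 19 20 21 22 23 24 25 26 27 28
     L  W  L  W  L  W  W  W  W  W  W  W  L  W  L  W  L  W  W  W  W  W  W  W  L  W  L  W  L
Position 28 is L, so the second player wins.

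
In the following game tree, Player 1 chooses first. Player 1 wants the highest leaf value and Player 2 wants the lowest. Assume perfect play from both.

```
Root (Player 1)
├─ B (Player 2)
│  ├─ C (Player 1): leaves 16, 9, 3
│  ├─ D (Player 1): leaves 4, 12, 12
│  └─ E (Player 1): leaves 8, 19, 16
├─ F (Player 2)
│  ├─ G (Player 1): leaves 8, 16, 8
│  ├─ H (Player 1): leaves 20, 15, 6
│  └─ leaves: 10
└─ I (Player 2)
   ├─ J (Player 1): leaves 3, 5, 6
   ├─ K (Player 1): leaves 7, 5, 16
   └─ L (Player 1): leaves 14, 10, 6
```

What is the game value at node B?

12

C: max(16, 9, 3) = 16
D: max(4, 12, 12) = 12
E: max(8, 19, 16) = 19
B: min(16, 12, 19) = 12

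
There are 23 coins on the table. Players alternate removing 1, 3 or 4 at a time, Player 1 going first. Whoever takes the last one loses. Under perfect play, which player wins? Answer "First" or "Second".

First

Mark each pile size as W (mover wins) or L (mover loses):
i:   0  1  2  3  4  5  6  7  8  9 10 11 12 13 14 15 16 17 18 19 20 21 22 23
     W  L  W  L  W  W  W  W  L  W  L  W  W  W  W  L  W  L  W  W  W  W  L  W
Position 23 is W, so the first player wins.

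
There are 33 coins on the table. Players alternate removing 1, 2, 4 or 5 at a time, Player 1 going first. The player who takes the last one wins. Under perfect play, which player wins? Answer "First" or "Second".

Second

Mark each pile size as W (mover wins) or L (mover loses):
i:   0  1  2  3  4  5  6  7  8  9 10 11 12 13 14 15 16 17 18 19 20 21 22 23 24 25 26 27 28 29 30 31 32 33
     L  W  W  L  W  W  L  W  W  L  W  W  L  W  W  L  W  W  L  W  W  L  W  W  L  W  W  L  W  W  L  W  W  L
Position 33 is L, so the second player wins.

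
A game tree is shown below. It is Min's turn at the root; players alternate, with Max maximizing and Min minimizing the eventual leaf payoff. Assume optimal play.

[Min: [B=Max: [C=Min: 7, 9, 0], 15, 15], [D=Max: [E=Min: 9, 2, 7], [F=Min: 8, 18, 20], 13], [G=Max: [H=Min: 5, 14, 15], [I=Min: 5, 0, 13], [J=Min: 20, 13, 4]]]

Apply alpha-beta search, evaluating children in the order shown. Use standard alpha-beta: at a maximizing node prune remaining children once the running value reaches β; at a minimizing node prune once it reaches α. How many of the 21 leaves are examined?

C [α=-∞,β=+∞]: v=0
B [α=-∞,β=+∞]: v=15
E [α=-∞,β=15]: v=2
F [α=2,β=15]: v=8
D [α=-∞,β=15]: v=13
H [α=-∞,β=13]: v=5
I [α=5,β=13]: v=5 after child 1 ≤ α → α-cutoff, skip 2
J [α=5,β=13]: v=4
G [α=-∞,β=13]: v=5
Root [α=-∞,β=+∞]: v=5
Leaves evaluated: 19 of 21.

19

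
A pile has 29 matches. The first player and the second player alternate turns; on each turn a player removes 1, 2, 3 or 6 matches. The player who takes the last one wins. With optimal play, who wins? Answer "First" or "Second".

Mark each pile size as W (mover wins) or L (mover loses):
i:   0  1  2  3  4  5  6  7  8  9 10 11 12 13 14 15 16 17 18 19 20 21 22 23 24 25 26 27 28 29
     L  W  W  W  L  W  W  W  L  W  W  W  L  W  W  W  L  W  W  W  L  W  W  W  L  W  W  W  L  W
Position 29 is W, so the first player wins.

First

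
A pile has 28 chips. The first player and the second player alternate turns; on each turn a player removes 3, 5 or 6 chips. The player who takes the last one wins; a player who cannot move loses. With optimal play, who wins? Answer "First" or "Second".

Second

W/L table (W = player to move can force a win):
i:   0  1  2  3  4  5  6  7  8  9 10 11 12 13 14 15 16 17 18 19 20 21 22 23 24 25 26 27 28
     L  L  L  W  W  W  W  W  W  L  L  L  W  W  W  W  W  W  L  L  L  W  W  W  W  W  W  L  L
Position 28 is L, so the second player wins.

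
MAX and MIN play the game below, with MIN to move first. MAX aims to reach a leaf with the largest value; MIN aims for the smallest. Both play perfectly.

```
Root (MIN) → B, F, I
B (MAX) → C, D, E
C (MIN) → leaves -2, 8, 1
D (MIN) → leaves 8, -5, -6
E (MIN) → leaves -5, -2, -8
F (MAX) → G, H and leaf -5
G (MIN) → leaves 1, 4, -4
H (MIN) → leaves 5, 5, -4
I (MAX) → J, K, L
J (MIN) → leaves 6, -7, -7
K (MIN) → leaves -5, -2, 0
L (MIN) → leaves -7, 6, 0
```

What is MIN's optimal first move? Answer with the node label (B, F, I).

I

C (MIN): min(-2, 8, 1) = -2
D (MIN): min(8, -5, -6) = -6
E (MIN): min(-5, -2, -8) = -8
B (MAX): max(-2, -6, -8) = -2
G (MIN): min(1, 4, -4) = -4
H (MIN): min(5, 5, -4) = -4
F (MAX): max(-4, -4, -5) = -4
J (MIN): min(6, -7, -7) = -7
K (MIN): min(-5, -2, 0) = -5
L (MIN): min(-7, 6, 0) = -7
I (MAX): max(-7, -5, -7) = -5
Root (MIN): min(-2, -4, -5) = -5
MIN picks the child with the lowest value: I (value -5).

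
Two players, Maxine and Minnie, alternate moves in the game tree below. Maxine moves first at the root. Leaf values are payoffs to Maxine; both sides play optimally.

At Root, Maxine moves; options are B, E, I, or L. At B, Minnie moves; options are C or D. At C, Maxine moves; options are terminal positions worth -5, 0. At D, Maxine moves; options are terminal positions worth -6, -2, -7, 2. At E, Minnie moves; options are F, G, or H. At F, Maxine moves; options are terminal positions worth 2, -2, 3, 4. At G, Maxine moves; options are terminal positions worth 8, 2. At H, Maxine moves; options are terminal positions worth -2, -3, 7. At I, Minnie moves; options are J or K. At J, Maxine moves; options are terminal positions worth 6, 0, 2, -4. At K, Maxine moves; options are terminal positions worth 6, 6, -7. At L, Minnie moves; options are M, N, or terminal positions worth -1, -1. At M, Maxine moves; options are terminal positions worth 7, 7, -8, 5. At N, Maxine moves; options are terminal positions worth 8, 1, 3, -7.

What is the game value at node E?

F: max(2, -2, 3, 4) = 4
G: max(8, 2) = 8
H: max(-2, -3, 7) = 7
E: min(4, 8, 7) = 4

4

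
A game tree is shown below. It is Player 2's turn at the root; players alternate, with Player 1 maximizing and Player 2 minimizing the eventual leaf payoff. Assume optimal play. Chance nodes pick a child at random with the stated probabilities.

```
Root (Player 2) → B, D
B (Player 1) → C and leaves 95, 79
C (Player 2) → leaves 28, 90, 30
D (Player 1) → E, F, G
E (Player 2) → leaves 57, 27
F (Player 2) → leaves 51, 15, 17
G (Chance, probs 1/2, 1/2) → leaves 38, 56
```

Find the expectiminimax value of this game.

C (Player 2): min(28, 90, 30) = 28
B (Player 1): max(28, 95, 79) = 95
E (Player 2): min(57, 27) = 27
F (Player 2): min(51, 15, 17) = 15
G (Chance): 1/2·38 + 1/2·56 = 47
D (Player 1): max(27, 15, 47) = 47
Root (Player 2): min(95, 47) = 47

47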